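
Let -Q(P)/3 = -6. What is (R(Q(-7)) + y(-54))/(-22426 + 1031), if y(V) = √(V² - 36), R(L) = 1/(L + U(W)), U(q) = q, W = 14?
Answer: -1/684640 - 24*√5/21395 ≈ -0.0025098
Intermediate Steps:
Q(P) = 18 (Q(P) = -3*(-6) = 18)
R(L) = 1/(14 + L) (R(L) = 1/(L + 14) = 1/(14 + L))
y(V) = √(-36 + V²)
(R(Q(-7)) + y(-54))/(-22426 + 1031) = (1/(14 + 18) + √(-36 + (-54)²))/(-22426 + 1031) = (1/32 + √(-36 + 2916))/(-21395) = (1/32 + √2880)*(-1/21395) = (1/32 + 24*√5)*(-1/21395) = -1/684640 - 24*√5/21395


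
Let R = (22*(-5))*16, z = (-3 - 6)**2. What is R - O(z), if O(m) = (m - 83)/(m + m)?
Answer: -142559/81 ≈ -1760.0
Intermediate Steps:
z = 81 (z = (-9)**2 = 81)
R = -1760 (R = -110*16 = -1760)
O(m) = (-83 + m)/(2*m) (O(m) = (-83 + m)/((2*m)) = (-83 + m)*(1/(2*m)) = (-83 + m)/(2*m))
R - O(z) = -1760 - (-83 + 81)/(2*81) = -1760 - (-2)/(2*81) = -1760 - 1*(-1/81) = -1760 + 1/81 = -142559/81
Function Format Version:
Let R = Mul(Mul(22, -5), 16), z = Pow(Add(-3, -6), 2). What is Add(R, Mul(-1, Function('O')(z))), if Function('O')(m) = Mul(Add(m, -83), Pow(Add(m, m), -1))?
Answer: Rational(-142559, 81) ≈ -1760.0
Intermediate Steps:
z = 81 (z = Pow(-9, 2) = 81)
R = -1760 (R = Mul(-110, 16) = -1760)
Function('O')(m) = Mul(Rational(1, 2), Pow(m, -1), Add(-83, m)) (Function('O')(m) = Mul(Add(-83, m), Pow(Mul(2, m), -1)) = Mul(Add(-83, m), Mul(Rational(1, 2), Pow(m, -1))) = Mul(Rational(1, 2), Pow(m, -1), Add(-83, m)))
Add(R, Mul(-1, Function('O')(z))) = Add(-1760, Mul(-1, Mul(Rational(1, 2), Pow(81, -1), Add(-83, 81)))) = Add(-1760, Mul(-1, Mul(Rational(1, 2), Rational(1, 81), -2))) = Add(-1760, Mul(-1, Rational(-1, 81))) = Add(-1760, Rational(1, 81)) = Rational(-142559, 81)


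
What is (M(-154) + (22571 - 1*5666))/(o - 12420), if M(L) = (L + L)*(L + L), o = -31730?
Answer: -111769/44150 ≈ -2.5316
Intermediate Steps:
M(L) = 4*L² (M(L) = (2*L)*(2*L) = 4*L²)
(M(-154) + (22571 - 1*5666))/(o - 12420) = (4*(-154)² + (22571 - 1*5666))/(-31730 - 12420) = (4*23716 + (22571 - 5666))/(-44150) = (94864 + 16905)*(-1/44150) = 111769*(-1/44150) = -111769/44150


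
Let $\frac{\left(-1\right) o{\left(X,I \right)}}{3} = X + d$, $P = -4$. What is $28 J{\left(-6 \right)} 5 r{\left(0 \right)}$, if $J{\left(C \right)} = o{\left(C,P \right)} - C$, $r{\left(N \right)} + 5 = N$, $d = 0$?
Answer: $-16800$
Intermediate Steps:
$r{\left(N \right)} = -5 + N$
$o{\left(X,I \right)} = - 3 X$ ($o{\left(X,I \right)} = - 3 \left(X + 0\right) = - 3 X$)
$J{\left(C \right)} = - 4 C$ ($J{\left(C \right)} = - 3 C - C = - 4 C$)
$28 J{\left(-6 \right)} 5 r{\left(0 \right)} = 28 \left(\left(-4\right) \left(-6\right)\right) 5 \left(-5 + 0\right) = 28 \cdot 24 \cdot 5 \left(-5\right) = 672 \left(-25\right) = -16800$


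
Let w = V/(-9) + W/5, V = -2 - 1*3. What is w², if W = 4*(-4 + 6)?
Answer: 9409/2025 ≈ 4.6464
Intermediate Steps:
V = -5 (V = -2 - 3 = -5)
W = 8 (W = 4*2 = 8)
w = 97/45 (w = -5/(-9) + 8/5 = -5*(-⅑) + 8*(⅕) = 5/9 + 8/5 = 97/45 ≈ 2.1556)
w² = (97/45)² = 9409/2025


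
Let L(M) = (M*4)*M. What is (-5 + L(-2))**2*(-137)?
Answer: -16577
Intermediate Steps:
L(M) = 4*M**2 (L(M) = (4*M)*M = 4*M**2)
(-5 + L(-2))**2*(-137) = (-5 + 4*(-2)**2)**2*(-137) = (-5 + 4*4)**2*(-137) = (-5 + 16)**2*(-137) = 11**2*(-137) = 121*(-137) = -16577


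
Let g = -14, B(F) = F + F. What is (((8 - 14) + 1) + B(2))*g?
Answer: 14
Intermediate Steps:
B(F) = 2*F
(((8 - 14) + 1) + B(2))*g = (((8 - 14) + 1) + 2*2)*(-14) = ((-6 + 1) + 4)*(-14) = (-5 + 4)*(-14) = -1*(-14) = 14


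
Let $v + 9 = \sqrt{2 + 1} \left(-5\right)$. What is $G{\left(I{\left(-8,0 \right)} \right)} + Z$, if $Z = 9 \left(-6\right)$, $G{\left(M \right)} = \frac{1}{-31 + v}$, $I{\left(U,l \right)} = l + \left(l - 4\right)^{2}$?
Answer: $- \frac{16478}{305} + \frac{\sqrt{3}}{305} \approx -54.021$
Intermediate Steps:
$v = -9 - 5 \sqrt{3}$ ($v = -9 + \sqrt{2 + 1} \left(-5\right) = -9 + \sqrt{3} \left(-5\right) = -9 - 5 \sqrt{3} \approx -17.66$)
$I{\left(U,l \right)} = l + \left(-4 + l\right)^{2}$
$G{\left(M \right)} = \frac{1}{-40 - 5 \sqrt{3}}$ ($G{\left(M \right)} = \frac{1}{-31 - \left(9 + 5 \sqrt{3}\right)} = \frac{1}{-40 - 5 \sqrt{3}}$)
$Z = -54$
$G{\left(I{\left(-8,0 \right)} \right)} + Z = \left(- \frac{8}{305} + \frac{\sqrt{3}}{305}\right) - 54 = - \frac{16478}{305} + \frac{\sqrt{3}}{305}$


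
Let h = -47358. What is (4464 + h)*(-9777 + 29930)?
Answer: -864442782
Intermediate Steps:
(4464 + h)*(-9777 + 29930) = (4464 - 47358)*(-9777 + 29930) = -42894*20153 = -864442782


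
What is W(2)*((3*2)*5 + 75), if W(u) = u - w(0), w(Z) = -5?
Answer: 735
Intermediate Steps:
W(u) = 5 + u (W(u) = u - 1*(-5) = u + 5 = 5 + u)
W(2)*((3*2)*5 + 75) = (5 + 2)*((3*2)*5 + 75) = 7*(6*5 + 75) = 7*(30 + 75) = 7*105 = 735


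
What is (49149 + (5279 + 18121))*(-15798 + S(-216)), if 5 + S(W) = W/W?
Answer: -1146419298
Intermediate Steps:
S(W) = -4 (S(W) = -5 + W/W = -5 + 1 = -4)
(49149 + (5279 + 18121))*(-15798 + S(-216)) = (49149 + (5279 + 18121))*(-15798 - 4) = (49149 + 23400)*(-15802) = 72549*(-15802) = -1146419298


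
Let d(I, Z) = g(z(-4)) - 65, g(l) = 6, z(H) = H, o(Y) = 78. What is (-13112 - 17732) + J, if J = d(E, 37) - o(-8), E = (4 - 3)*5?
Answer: -30981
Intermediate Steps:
E = 5 (E = 1*5 = 5)
d(I, Z) = -59 (d(I, Z) = 6 - 65 = -59)
J = -137 (J = -59 - 1*78 = -59 - 78 = -137)
(-13112 - 17732) + J = (-13112 - 17732) - 137 = -30844 - 137 = -30981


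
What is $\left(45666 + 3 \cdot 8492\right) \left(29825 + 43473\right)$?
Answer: $5214566316$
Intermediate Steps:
$\left(45666 + 3 \cdot 8492\right) \left(29825 + 43473\right) = \left(45666 + 25476\right) 73298 = 71142 \cdot 73298 = 5214566316$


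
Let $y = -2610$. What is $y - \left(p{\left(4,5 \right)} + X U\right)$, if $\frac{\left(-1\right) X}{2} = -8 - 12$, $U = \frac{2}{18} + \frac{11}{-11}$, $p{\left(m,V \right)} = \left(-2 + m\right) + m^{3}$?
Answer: $- \frac{23764}{9} \approx -2640.4$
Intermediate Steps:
$p{\left(m,V \right)} = -2 + m + m^{3}$
$U = - \frac{8}{9}$ ($U = 2 \cdot \frac{1}{18} + 11 \left(- \frac{1}{11}\right) = \frac{1}{9} - 1 = - \frac{8}{9} \approx -0.88889$)
$X = 40$ ($X = - 2 \left(-8 - 12\right) = \left(-2\right) \left(-20\right) = 40$)
$y - \left(p{\left(4,5 \right)} + X U\right) = -2610 - \left(\left(-2 + 4 + 4^{3}\right) + 40 \left(- \frac{8}{9}\right)\right) = -2610 - \left(\left(-2 + 4 + 64\right) - \frac{320}{9}\right) = -2610 - \left(66 - \frac{320}{9}\right) = -2610 - \frac{274}{9} = - \frac{23764}{9}$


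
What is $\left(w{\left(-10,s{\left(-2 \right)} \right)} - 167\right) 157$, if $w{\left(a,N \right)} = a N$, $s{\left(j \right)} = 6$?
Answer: $-35639$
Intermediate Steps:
$w{\left(a,N \right)} = N a$
$\left(w{\left(-10,s{\left(-2 \right)} \right)} - 167\right) 157 = \left(6 \left(-10\right) - 167\right) 157 = \left(-60 - 167\right) 157 = \left(-227\right) 157 = -35639$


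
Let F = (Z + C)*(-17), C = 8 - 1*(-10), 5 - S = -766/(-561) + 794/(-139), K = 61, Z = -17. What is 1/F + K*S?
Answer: 44455568/77979 ≈ 570.10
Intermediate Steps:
S = 728855/77979 (S = 5 - (-766/(-561) + 794/(-139)) = 5 - (-766*(-1/561) + 794*(-1/139)) = 5 - (766/561 - 794/139) = 5 - 1*(-338960/77979) = 5 + 338960/77979 = 728855/77979 ≈ 9.3468)
C = 18 (C = 8 + 10 = 18)
F = -17 (F = (-17 + 18)*(-17) = 1*(-17) = -17)
1/F + K*S = 1/(-17) + 61*(728855/77979) = -1/17 + 44460155/77979 = 44455568/77979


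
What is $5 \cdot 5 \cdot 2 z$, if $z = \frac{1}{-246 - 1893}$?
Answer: $- \frac{50}{2139} \approx -0.023375$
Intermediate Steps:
$z = - \frac{1}{2139}$ ($z = \frac{1}{-2139} = - \frac{1}{2139} \approx -0.00046751$)
$5 \cdot 5 \cdot 2 z = 5 \cdot 5 \cdot 2 \left(- \frac{1}{2139}\right) = 25 \cdot 2 \left(- \frac{1}{2139}\right) = 50 \left(- \frac{1}{2139}\right) = - \frac{50}{2139}$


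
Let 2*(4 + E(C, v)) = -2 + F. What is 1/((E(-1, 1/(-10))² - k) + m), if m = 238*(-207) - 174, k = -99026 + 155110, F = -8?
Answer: -1/105443 ≈ -9.4838e-6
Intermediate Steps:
k = 56084
E(C, v) = -9 (E(C, v) = -4 + (-2 - 8)/2 = -4 + (½)*(-10) = -4 - 5 = -9)
m = -49440 (m = -49266 - 174 = -49440)
1/((E(-1, 1/(-10))² - k) + m) = 1/(((-9)² - 1*56084) - 49440) = 1/((81 - 56084) - 49440) = 1/(-56003 - 49440) = 1/(-105443) = -1/105443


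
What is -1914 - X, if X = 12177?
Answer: -14091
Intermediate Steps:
-1914 - X = -1914 - 1*12177 = -1914 - 12177 = -14091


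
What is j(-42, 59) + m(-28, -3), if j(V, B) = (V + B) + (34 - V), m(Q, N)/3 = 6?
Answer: 111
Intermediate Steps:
m(Q, N) = 18 (m(Q, N) = 3*6 = 18)
j(V, B) = 34 + B (j(V, B) = (B + V) + (34 - V) = 34 + B)
j(-42, 59) + m(-28, -3) = (34 + 59) + 18 = 93 + 18 = 111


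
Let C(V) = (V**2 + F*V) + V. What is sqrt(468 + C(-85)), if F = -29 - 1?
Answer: sqrt(10158) ≈ 100.79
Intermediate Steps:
F = -30
C(V) = V**2 - 29*V (C(V) = (V**2 - 30*V) + V = V**2 - 29*V)
sqrt(468 + C(-85)) = sqrt(468 - 85*(-29 - 85)) = sqrt(468 - 85*(-114)) = sqrt(468 + 9690) = sqrt(10158)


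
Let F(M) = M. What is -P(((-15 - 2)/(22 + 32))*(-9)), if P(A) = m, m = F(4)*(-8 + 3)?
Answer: 20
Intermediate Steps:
m = -20 (m = 4*(-8 + 3) = 4*(-5) = -20)
P(A) = -20
-P(((-15 - 2)/(22 + 32))*(-9)) = -1*(-20) = 20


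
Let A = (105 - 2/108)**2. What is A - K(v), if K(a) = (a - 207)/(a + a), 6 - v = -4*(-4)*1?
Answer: 40132403/3645 ≈ 11010.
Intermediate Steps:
A = 32137561/2916 (A = (105 - 2*1/108)**2 = (105 - 1/54)**2 = (5669/54)**2 = 32137561/2916 ≈ 11021.)
v = -10 (v = 6 - (-4*(-4)) = 6 - 16 = -10)
K(a) = (-207 + a)/(2*a) (K(a) = (-207 + a)/((2*a)) = (-207 + a)*(1/(2*a)) = (-207 + a)/(2*a))
A - K(v) = 32137561/2916 - (-207 - 10)/(2*(-10)) = 32137561/2916 - (-1)*(-217)/(2*10) = 32137561/2916 - 1*217/20 = 32137561/2916 - 217/20 = 40132403/3645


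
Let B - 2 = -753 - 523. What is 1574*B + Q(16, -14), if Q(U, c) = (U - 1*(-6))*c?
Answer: -2005584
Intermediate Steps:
Q(U, c) = c*(6 + U) (Q(U, c) = (U + 6)*c = (6 + U)*c = c*(6 + U))
B = -1274 (B = 2 + (-753 - 523) = 2 - 1276 = -1274)
1574*B + Q(16, -14) = 1574*(-1274) - 14*(6 + 16) = -2005276 - 14*22 = -2005276 - 308 = -2005584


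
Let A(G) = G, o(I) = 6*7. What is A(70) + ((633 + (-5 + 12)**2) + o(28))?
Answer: 794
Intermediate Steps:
o(I) = 42
A(70) + ((633 + (-5 + 12)**2) + o(28)) = 70 + ((633 + (-5 + 12)**2) + 42) = 70 + ((633 + 7**2) + 42) = 70 + ((633 + 49) + 42) = 70 + (682 + 42) = 70 + 724 = 794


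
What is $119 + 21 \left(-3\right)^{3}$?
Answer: $-448$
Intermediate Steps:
$119 + 21 \left(-3\right)^{3} = 119 + 21 \left(-27\right) = 119 - 567 = -448$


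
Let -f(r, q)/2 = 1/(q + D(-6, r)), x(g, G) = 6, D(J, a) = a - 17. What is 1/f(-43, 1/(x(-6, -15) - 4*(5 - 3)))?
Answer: 121/4 ≈ 30.250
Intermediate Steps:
D(J, a) = -17 + a
f(r, q) = -2/(-17 + q + r) (f(r, q) = -2/(q + (-17 + r)) = -2/(-17 + q + r))
1/f(-43, 1/(x(-6, -15) - 4*(5 - 3))) = 1/(-2/(-17 + 1/(6 - 4*(5 - 3)) - 43)) = 1/(-2/(-17 + 1/(6 - 4*2) - 43)) = 1/(-2/(-17 + 1/(6 - 8) - 43)) = 1/(-2/(-17 + 1/(-2) - 43)) = 1/(-2/(-17 - 1/2 - 43)) = 1/(-2/(-121/2)) = 1/(-2*(-2/121)) = 1/(4/121) = 121/4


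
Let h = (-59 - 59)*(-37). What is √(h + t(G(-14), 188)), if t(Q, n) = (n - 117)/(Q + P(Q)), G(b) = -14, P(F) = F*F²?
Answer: √33210062606/2758 ≈ 66.076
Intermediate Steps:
P(F) = F³
t(Q, n) = (-117 + n)/(Q + Q³) (t(Q, n) = (n - 117)/(Q + Q³) = (-117 + n)/(Q + Q³))
h = 4366 (h = -118*(-37) = 4366)
√(h + t(G(-14), 188)) = √(4366 + (-117 + 188)/(-14 + (-14)³)) = √(4366 + 71/(-14 - 2744)) = √(4366 + 71/(-2758)) = √(4366 - 1/2758*71) = √(4366 - 71/2758) = √(12041357/2758) = √33210062606/2758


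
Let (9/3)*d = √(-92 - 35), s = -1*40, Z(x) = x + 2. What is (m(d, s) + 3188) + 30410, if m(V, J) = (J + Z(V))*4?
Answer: 33446 + 4*I*√127/3 ≈ 33446.0 + 15.026*I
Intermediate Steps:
Z(x) = 2 + x
s = -40
d = I*√127/3 (d = √(-92 - 35)/3 = √(-127)/3 = (I*√127)/3 = I*√127/3 ≈ 3.7565*I)
m(V, J) = 8 + 4*J + 4*V (m(V, J) = (J + (2 + V))*4 = (2 + J + V)*4 = 8 + 4*J + 4*V)
(m(d, s) + 3188) + 30410 = ((8 + 4*(-40) + 4*(I*√127/3)) + 3188) + 30410 = ((8 - 160 + 4*I*√127/3) + 3188) + 30410 = ((-152 + 4*I*√127/3) + 3188) + 30410 = (3036 + 4*I*√127/3) + 30410 = 33446 + 4*I*√127/3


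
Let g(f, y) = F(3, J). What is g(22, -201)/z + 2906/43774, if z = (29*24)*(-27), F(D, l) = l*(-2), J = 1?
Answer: 13674275/205650252 ≈ 0.066493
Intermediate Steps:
F(D, l) = -2*l
g(f, y) = -2 (g(f, y) = -2*1 = -2)
z = -18792 (z = 696*(-27) = -18792)
g(22, -201)/z + 2906/43774 = -2/(-18792) + 2906/43774 = -2*(-1/18792) + 2906*(1/43774) = 1/9396 + 1453/21887 = 13674275/205650252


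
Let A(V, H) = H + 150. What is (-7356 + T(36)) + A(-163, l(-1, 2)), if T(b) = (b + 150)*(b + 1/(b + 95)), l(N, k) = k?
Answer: -66362/131 ≈ -506.58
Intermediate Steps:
A(V, H) = 150 + H
T(b) = (150 + b)*(b + 1/(95 + b))
(-7356 + T(36)) + A(-163, l(-1, 2)) = (-7356 + (150 + 36**3 + 245*36**2 + 14251*36)/(95 + 36)) + (150 + 2) = (-7356 + (150 + 46656 + 245*1296 + 513036)/131) + 152 = (-7356 + (150 + 46656 + 317520 + 513036)/131) + 152 = (-7356 + (1/131)*877362) + 152 = (-7356 + 877362/131) + 152 = -86274/131 + 152 = -66362/131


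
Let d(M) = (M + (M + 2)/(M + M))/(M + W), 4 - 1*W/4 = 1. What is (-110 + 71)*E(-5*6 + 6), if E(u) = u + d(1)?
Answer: 1857/2 ≈ 928.50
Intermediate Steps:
W = 12 (W = 16 - 4*1 = 16 - 4 = 12)
d(M) = (M + (2 + M)/(2*M))/(12 + M) (d(M) = (M + (M + 2)/(M + M))/(M + 12) = (M + (2 + M)/((2*M)))/(12 + M) = (M + (2 + M)*(1/(2*M)))/(12 + M) = (M + (2 + M)/(2*M))/(12 + M))
E(u) = 5/26 + u (E(u) = u + (1 + 1**2 + (1/2)*1)/(1*(12 + 1)) = u + 1*(1 + 1 + 1/2)/13 = u + 1*(1/13)*(5/2) = u + 5/26 = 5/26 + u)
(-110 + 71)*E(-5*6 + 6) = (-110 + 71)*(5/26 + (-5*6 + 6)) = -39*(5/26 + (-30 + 6)) = -39*(5/26 - 24) = -39*(-619/26) = 1857/2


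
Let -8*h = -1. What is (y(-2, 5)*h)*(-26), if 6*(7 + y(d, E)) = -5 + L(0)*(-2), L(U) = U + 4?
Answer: 715/24 ≈ 29.792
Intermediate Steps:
L(U) = 4 + U
y(d, E) = -55/6 (y(d, E) = -7 + (-5 + (4 + 0)*(-2))/6 = -7 + (-5 + 4*(-2))/6 = -7 + (-5 - 8)/6 = -7 + (⅙)*(-13) = -7 - 13/6 = -55/6)
h = ⅛ (h = -⅛*(-1) = ⅛ ≈ 0.12500)
(y(-2, 5)*h)*(-26) = -55/6*⅛*(-26) = -55/48*(-26) = 715/24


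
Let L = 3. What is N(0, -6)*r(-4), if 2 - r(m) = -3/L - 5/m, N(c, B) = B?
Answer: -21/2 ≈ -10.500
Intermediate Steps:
r(m) = 3 + 5/m (r(m) = 2 - (-3/3 - 5/m) = 2 - (-3*⅓ - 5/m) = 2 - (-1 - 5/m) = 2 + (1 + 5/m) = 3 + 5/m)
N(0, -6)*r(-4) = -6*(3 + 5/(-4)) = -6*(3 + 5*(-¼)) = -6*(3 - 5/4) = -6*7/4 = -21/2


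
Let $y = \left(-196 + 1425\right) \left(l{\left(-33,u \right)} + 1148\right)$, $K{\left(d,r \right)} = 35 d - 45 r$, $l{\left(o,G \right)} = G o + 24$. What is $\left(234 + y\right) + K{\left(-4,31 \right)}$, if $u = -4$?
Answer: $1601315$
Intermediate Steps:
$l{\left(o,G \right)} = 24 + G o$
$K{\left(d,r \right)} = - 45 r + 35 d$
$y = 1602616$ ($y = \left(-196 + 1425\right) \left(\left(24 - -132\right) + 1148\right) = 1229 \left(\left(24 + 132\right) + 1148\right) = 1229 \left(156 + 1148\right) = 1229 \cdot 1304 = 1602616$)
$\left(234 + y\right) + K{\left(-4,31 \right)} = \left(234 + 1602616\right) + \left(\left(-45\right) 31 + 35 \left(-4\right)\right) = 1602850 - 1535 = 1601315$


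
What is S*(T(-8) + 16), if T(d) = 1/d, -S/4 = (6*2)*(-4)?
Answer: 3048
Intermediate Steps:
S = 192 (S = -4*6*2*(-4) = -48*(-4) = -4*(-48) = 192)
S*(T(-8) + 16) = 192*(1/(-8) + 16) = 192*(-⅛ + 16) = 192*(127/8) = 3048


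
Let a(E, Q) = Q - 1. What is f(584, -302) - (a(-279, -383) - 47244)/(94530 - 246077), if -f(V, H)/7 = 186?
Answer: -197361822/151547 ≈ -1302.3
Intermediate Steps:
a(E, Q) = -1 + Q
f(V, H) = -1302 (f(V, H) = -7*186 = -1302)
f(584, -302) - (a(-279, -383) - 47244)/(94530 - 246077) = -1302 - ((-1 - 383) - 47244)/(94530 - 246077) = -1302 - (-384 - 47244)/(-151547) = -1302 - (-47628)*(-1)/151547 = -1302 - 1*47628/151547 = -1302 - 47628/151547 = -197361822/151547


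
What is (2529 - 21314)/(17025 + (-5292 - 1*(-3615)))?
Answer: -18785/15348 ≈ -1.2239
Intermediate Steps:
(2529 - 21314)/(17025 + (-5292 - 1*(-3615))) = -18785/(17025 + (-5292 + 3615)) = -18785/(17025 - 1677) = -18785/15348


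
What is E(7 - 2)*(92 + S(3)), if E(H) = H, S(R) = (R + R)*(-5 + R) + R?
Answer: 415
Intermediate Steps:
S(R) = R + 2*R*(-5 + R) (S(R) = (2*R)*(-5 + R) + R = 2*R*(-5 + R) + R = R + 2*R*(-5 + R))
E(7 - 2)*(92 + S(3)) = (7 - 2)*(92 + 3*(-9 + 2*3)) = 5*(92 + 3*(-9 + 6)) = 5*(92 + 3*(-3)) = 5*(92 - 9) = 5*83 = 415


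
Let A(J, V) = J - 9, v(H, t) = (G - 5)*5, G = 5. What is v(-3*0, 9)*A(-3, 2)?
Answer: 0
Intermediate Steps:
v(H, t) = 0 (v(H, t) = (5 - 5)*5 = 0*5 = 0)
A(J, V) = -9 + J
v(-3*0, 9)*A(-3, 2) = 0*(-9 - 3) = 0*(-12) = 0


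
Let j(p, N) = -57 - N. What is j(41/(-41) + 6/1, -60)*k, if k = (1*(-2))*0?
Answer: 0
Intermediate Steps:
k = 0 (k = -2*0 = 0)
j(41/(-41) + 6/1, -60)*k = (-57 - 1*(-60))*0 = (-57 + 60)*0 = 3*0 = 0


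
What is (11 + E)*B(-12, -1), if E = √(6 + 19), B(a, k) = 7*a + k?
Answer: -1360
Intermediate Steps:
B(a, k) = k + 7*a
E = 5 (E = √25 = 5)
(11 + E)*B(-12, -1) = (11 + 5)*(-1 + 7*(-12)) = 16*(-1 - 84) = 16*(-85) = -1360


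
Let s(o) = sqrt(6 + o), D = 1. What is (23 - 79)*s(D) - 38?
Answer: -38 - 56*sqrt(7) ≈ -186.16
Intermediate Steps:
(23 - 79)*s(D) - 38 = (23 - 79)*sqrt(6 + 1) - 38 = -56*sqrt(7) - 38 = -38 - 56*sqrt(7)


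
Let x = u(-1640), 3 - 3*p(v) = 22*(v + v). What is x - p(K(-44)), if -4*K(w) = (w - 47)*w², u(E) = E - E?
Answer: 1937933/3 ≈ 6.4598e+5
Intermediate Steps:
u(E) = 0
K(w) = -w²*(-47 + w)/4 (K(w) = -(w - 47)*w²/4 = -(-47 + w)*w²/4 = -w²*(-47 + w)/4)
p(v) = 1 - 44*v/3 (p(v) = 1 - 22*(v + v)/3 = 1 - 22*2*v/3 = 1 - 44*v/3)
x = 0
x - p(K(-44)) = 0 - (1 - 11*(-44)²*(47 - 1*(-44))/3) = 0 - (1 - 11*1936*(47 + 44)/3) = 0 - (1 - 11*1936*91/3) = 0 - (1 - 44/3*44044) = 0 - (1 - 1937936/3) = 0 - 1*(-1937933/3) = 0 + 1937933/3 = 1937933/3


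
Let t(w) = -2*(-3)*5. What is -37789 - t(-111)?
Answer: -37819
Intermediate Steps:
t(w) = 30 (t(w) = 6*5 = 30)
-37789 - t(-111) = -37789 - 1*30 = -37789 - 30 = -37819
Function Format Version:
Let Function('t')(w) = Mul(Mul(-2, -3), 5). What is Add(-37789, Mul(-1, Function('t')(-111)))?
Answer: -37819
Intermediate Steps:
Function('t')(w) = 30 (Function('t')(w) = Mul(6, 5) = 30)
Add(-37789, Mul(-1, Function('t')(-111))) = Add(-37789, Mul(-1, 30)) = Add(-37789, -30) = -37819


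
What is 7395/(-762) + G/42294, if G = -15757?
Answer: -3866321/383667 ≈ -10.077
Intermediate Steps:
7395/(-762) + G/42294 = 7395/(-762) - 15757/42294 = 7395*(-1/762) - 15757*1/42294 = -2465/254 - 2251/6042 = -3866321/383667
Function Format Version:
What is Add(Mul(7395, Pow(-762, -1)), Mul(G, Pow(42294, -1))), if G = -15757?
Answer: Rational(-3866321, 383667) ≈ -10.077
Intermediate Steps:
Add(Mul(7395, Pow(-762, -1)), Mul(G, Pow(42294, -1))) = Add(Mul(7395, Pow(-762, -1)), Mul(-15757, Pow(42294, -1))) = Add(Mul(7395, Rational(-1, 762)), Mul(-15757, Rational(1, 42294))) = Add(Rational(-2465, 254), Rational(-2251, 6042)) = Rational(-3866321, 383667)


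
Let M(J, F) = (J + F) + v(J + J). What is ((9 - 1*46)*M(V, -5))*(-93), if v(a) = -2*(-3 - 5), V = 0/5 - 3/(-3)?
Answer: 41292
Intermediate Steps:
V = 1 (V = 0*(1/5) - 3*(-1/3) = 0 + 1 = 1)
v(a) = 16 (v(a) = -2*(-8) = 16)
M(J, F) = 16 + F + J (M(J, F) = (J + F) + 16 = (F + J) + 16 = 16 + F + J)
((9 - 1*46)*M(V, -5))*(-93) = ((9 - 1*46)*(16 - 5 + 1))*(-93) = ((9 - 46)*12)*(-93) = -37*12*(-93) = -444*(-93) = 41292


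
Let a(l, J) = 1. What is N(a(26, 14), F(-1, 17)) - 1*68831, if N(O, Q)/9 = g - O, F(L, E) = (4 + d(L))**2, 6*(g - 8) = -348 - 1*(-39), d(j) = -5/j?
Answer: -138463/2 ≈ -69232.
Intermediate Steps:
g = -87/2 (g = 8 + (-348 - 1*(-39))/6 = 8 + (-348 + 39)/6 = 8 + (1/6)*(-309) = 8 - 103/2 = -87/2 ≈ -43.500)
F(L, E) = (4 - 5/L)**2
N(O, Q) = -783/2 - 9*O (N(O, Q) = 9*(-87/2 - O) = -783/2 - 9*O)
N(a(26, 14), F(-1, 17)) - 1*68831 = (-783/2 - 9*1) - 1*68831 = (-783/2 - 9) - 68831 = -801/2 - 68831 = -138463/2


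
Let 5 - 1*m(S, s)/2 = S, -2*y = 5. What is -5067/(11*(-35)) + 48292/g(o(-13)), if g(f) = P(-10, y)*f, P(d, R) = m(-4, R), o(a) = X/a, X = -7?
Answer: 17309993/3465 ≈ 4995.7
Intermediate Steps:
y = -5/2 (y = -1/2*5 = -5/2 ≈ -2.5000)
m(S, s) = 10 - 2*S
o(a) = -7/a
P(d, R) = 18 (P(d, R) = 10 - 2*(-4) = 10 + 8 = 18)
g(f) = 18*f
-5067/(11*(-35)) + 48292/g(o(-13)) = -5067/(11*(-35)) + 48292/((18*(-7/(-13)))) = -5067/(-385) + 48292/((18*(-7*(-1/13)))) = -5067*(-1/385) + 48292/((18*(7/13))) = 5067/385 + 48292/(126/13) = 5067/385 + 48292*(13/126) = 5067/385 + 313898/63 = 17309993/3465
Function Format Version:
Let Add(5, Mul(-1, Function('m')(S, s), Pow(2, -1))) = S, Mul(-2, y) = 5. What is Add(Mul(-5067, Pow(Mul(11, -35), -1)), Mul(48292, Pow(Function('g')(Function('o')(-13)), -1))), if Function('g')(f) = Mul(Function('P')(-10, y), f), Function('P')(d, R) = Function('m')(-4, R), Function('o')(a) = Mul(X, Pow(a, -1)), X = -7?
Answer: Rational(17309993, 3465) ≈ 4995.7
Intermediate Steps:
y = Rational(-5, 2) (y = Mul(Rational(-1, 2), 5) = Rational(-5, 2) ≈ -2.5000)
Function('m')(S, s) = Add(10, Mul(-2, S))
Function('o')(a) = Mul(-7, Pow(a, -1))
Function('P')(d, R) = 18 (Function('P')(d, R) = Add(10, Mul(-2, -4)) = Add(10, 8) = 18)
Function('g')(f) = Mul(18, f)
Add(Mul(-5067, Pow(Mul(11, -35), -1)), Mul(48292, Pow(Function('g')(Function('o')(-13)), -1))) = Add(Mul(-5067, Pow(Mul(11, -35), -1)), Mul(48292, Pow(Mul(18, Mul(-7, Pow(-13, -1))), -1))) = Add(Mul(-5067, Pow(-385, -1)), Mul(48292, Pow(Mul(18, Mul(-7, Rational(-1, 13))), -1))) = Add(Mul(-5067, Rational(-1, 385)), Mul(48292, Pow(Mul(18, Rational(7, 13)), -1))) = Add(Rational(5067, 385), Mul(48292, Pow(Rational(126, 13), -1))) = Add(Rational(5067, 385), Mul(48292, Rational(13, 126))) = Add(Rational(5067, 385), Rational(313898, 63)) = Rational(17309993, 3465)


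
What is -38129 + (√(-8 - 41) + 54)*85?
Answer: -33539 + 595*I ≈ -33539.0 + 595.0*I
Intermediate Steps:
-38129 + (√(-8 - 41) + 54)*85 = -38129 + (√(-49) + 54)*85 = -38129 + (7*I + 54)*85 = -38129 + (54 + 7*I)*85 = -38129 + (4590 + 595*I) = -33539 + 595*I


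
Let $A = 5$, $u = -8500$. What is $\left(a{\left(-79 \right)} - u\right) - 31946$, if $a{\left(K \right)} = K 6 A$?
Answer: $-25816$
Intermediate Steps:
$a{\left(K \right)} = 30 K$ ($a{\left(K \right)} = K 6 \cdot 5 = 6 K 5 = 30 K$)
$\left(a{\left(-79 \right)} - u\right) - 31946 = \left(30 \left(-79\right) - -8500\right) - 31946 = \left(-2370 + 8500\right) - 31946 = 6130 - 31946 = -25816$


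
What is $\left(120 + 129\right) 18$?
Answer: $4482$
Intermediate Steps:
$\left(120 + 129\right) 18 = 249 \cdot 18 = 4482$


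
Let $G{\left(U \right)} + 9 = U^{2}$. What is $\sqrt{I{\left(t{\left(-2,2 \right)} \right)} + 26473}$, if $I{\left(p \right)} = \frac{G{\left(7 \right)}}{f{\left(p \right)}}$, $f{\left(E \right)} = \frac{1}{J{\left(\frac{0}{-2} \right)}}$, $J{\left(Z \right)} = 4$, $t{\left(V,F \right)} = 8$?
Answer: $\sqrt{26633} \approx 163.2$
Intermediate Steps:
$G{\left(U \right)} = -9 + U^{2}$
$f{\left(E \right)} = \frac{1}{4}$
$I{\left(p \right)} = 160$ ($I{\left(p \right)} = \left(-9 + 7^{2}\right) \frac{1}{\frac{1}{4}} = \left(-9 + 49\right) 4 = 40 \cdot 4 = 160$)
$\sqrt{I{\left(t{\left(-2,2 \right)} \right)} + 26473} = \sqrt{160 + 26473} = \sqrt{26633}$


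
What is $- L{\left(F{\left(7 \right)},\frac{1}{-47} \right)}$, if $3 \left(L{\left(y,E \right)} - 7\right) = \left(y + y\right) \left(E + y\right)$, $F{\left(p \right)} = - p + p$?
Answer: $-7$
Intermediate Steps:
$F{\left(p \right)} = 0$
$L{\left(y,E \right)} = 7 + \frac{2 y \left(E + y\right)}{3}$ ($L{\left(y,E \right)} = 7 + \frac{\left(y + y\right) \left(E + y\right)}{3} = 7 + \frac{2 y \left(E + y\right)}{3}$)
$- L{\left(F{\left(7 \right)},\frac{1}{-47} \right)} = - (7 + \frac{2 \cdot 0^{2}}{3} + \frac{2}{3} \frac{1}{-47} \cdot 0) = - (7 + \frac{2}{3} \cdot 0 + \frac{2}{3} \left(- \frac{1}{47}\right) 0) = - (7 + 0 + 0) = \left(-1\right) 7 = -7$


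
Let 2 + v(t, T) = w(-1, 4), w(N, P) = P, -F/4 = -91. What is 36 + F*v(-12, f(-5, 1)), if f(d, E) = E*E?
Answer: 764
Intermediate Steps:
f(d, E) = E**2
F = 364 (F = -4*(-91) = 364)
v(t, T) = 2 (v(t, T) = -2 + 4 = 2)
36 + F*v(-12, f(-5, 1)) = 36 + 364*2 = 36 + 728 = 764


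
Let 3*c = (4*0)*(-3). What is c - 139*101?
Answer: -14039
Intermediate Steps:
c = 0 (c = ((4*0)*(-3))/3 = (0*(-3))/3 = (⅓)*0 = 0)
c - 139*101 = 0 - 139*101 = 0 - 14039 = -14039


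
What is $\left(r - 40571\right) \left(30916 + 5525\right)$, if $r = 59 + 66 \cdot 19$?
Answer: $-1430600778$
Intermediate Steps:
$r = 1313$ ($r = 59 + 1254 = 1313$)
$\left(r - 40571\right) \left(30916 + 5525\right) = \left(1313 - 40571\right) \left(30916 + 5525\right) = \left(-39258\right) 36441 = -1430600778$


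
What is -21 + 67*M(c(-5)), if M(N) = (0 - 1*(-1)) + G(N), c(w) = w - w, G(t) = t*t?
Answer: 46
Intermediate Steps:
G(t) = t**2
c(w) = 0
M(N) = 1 + N**2 (M(N) = (0 - 1*(-1)) + N**2 = (0 + 1) + N**2 = 1 + N**2)
-21 + 67*M(c(-5)) = -21 + 67*(1 + 0**2) = -21 + 67*(1 + 0) = -21 + 67*1 = -21 + 67 = 46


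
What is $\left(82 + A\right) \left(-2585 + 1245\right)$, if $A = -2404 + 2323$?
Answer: $-1340$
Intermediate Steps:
$A = -81$
$\left(82 + A\right) \left(-2585 + 1245\right) = \left(82 - 81\right) \left(-2585 + 1245\right) = 1 \left(-1340\right) = -1340$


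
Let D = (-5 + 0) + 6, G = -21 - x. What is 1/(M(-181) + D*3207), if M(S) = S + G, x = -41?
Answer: 1/3046 ≈ 0.00032830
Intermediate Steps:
G = 20 (G = -21 - 1*(-41) = -21 + 41 = 20)
D = 1 (D = -5 + 6 = 1)
M(S) = 20 + S (M(S) = S + 20 = 20 + S)
1/(M(-181) + D*3207) = 1/((20 - 181) + 1*3207) = 1/(-161 + 3207) = 1/3046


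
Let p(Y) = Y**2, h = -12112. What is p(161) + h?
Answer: 13809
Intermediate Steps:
p(161) + h = 161**2 - 12112 = 25921 - 12112 = 13809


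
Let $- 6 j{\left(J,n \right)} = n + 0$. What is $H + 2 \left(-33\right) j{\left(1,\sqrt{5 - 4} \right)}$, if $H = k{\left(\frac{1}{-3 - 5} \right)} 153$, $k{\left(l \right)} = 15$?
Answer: $2306$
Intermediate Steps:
$j{\left(J,n \right)} = - \frac{n}{6}$ ($j{\left(J,n \right)} = - \frac{n + 0}{6} = - \frac{n}{6}$)
$H = 2295$ ($H = 15 \cdot 153 = 2295$)
$H + 2 \left(-33\right) j{\left(1,\sqrt{5 - 4} \right)} = 2295 + 2 \left(-33\right) \left(- \frac{\sqrt{5 - 4}}{6}\right) = 2295 - 66 \left(- \frac{\sqrt{1}}{6}\right) = 2295 - 66 \left(\left(- \frac{1}{6}\right) 1\right) = 2295 - -11 = 2295 + 11 = 2306$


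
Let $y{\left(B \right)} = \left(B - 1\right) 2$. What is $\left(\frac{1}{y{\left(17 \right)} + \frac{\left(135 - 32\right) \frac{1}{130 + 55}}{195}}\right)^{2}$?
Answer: $\frac{1301405625}{1332877177009} \approx 0.00097639$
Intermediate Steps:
$y{\left(B \right)} = -2 + 2 B$ ($y{\left(B \right)} = \left(-1 + B\right) 2 = -2 + 2 B$)
$\left(\frac{1}{y{\left(17 \right)} + \frac{\left(135 - 32\right) \frac{1}{130 + 55}}{195}}\right)^{2} = \left(\frac{1}{\left(-2 + 2 \cdot 17\right) + \frac{\left(135 - 32\right) \frac{1}{130 + 55}}{195}}\right)^{2} = \left(\frac{1}{\left(-2 + 34\right) + \frac{103}{185} \cdot \frac{1}{195}}\right)^{2} = \left(\frac{1}{32 + 103 \cdot \frac{1}{185} \cdot \frac{1}{195}}\right)^{2} = \left(\frac{1}{32 + \frac{103}{185} \cdot \frac{1}{195}}\right)^{2} = \left(\frac{1}{32 + \frac{103}{36075}}\right)^{2} = \left(\frac{1}{\frac{1154503}{36075}}\right)^{2} = \left(\frac{36075}{1154503}\right)^{2} = \frac{1301405625}{1332877177009}$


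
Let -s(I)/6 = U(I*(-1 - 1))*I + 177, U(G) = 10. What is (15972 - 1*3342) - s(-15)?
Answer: 12792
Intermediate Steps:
s(I) = -1062 - 60*I (s(I) = -6*(10*I + 177) = -6*(177 + 10*I) = -1062 - 60*I)
(15972 - 1*3342) - s(-15) = (15972 - 1*3342) - (-1062 - 60*(-15)) = (15972 - 3342) - (-1062 + 900) = 12630 - 1*(-162) = 12630 + 162 = 12792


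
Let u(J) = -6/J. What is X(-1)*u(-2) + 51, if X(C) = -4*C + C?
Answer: 60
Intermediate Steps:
X(C) = -3*C
X(-1)*u(-2) + 51 = (-3*(-1))*(-6/(-2)) + 51 = 3*(-6*(-½)) + 51 = 3*3 + 51 = 9 + 51 = 60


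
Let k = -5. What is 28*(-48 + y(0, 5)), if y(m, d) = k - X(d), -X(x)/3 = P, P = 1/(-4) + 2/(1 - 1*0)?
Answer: -1337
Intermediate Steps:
P = 7/4 (P = 1*(-¼) + 2/(1 + 0) = -¼ + 2/1 = -¼ + 2*1 = -¼ + 2 = 7/4 ≈ 1.7500)
X(x) = -21/4 (X(x) = -3*7/4 = -21/4)
y(m, d) = ¼ (y(m, d) = -5 - 1*(-21/4) = -5 + 21/4 = ¼)
28*(-48 + y(0, 5)) = 28*(-48 + ¼) = 28*(-191/4) = -1337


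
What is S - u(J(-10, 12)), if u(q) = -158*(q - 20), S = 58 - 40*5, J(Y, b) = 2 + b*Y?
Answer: -21946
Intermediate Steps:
J(Y, b) = 2 + Y*b
S = -142 (S = 58 - 200 = -142)
u(q) = 3160 - 158*q (u(q) = -158*(-20 + q) = 3160 - 158*q)
S - u(J(-10, 12)) = -142 - (3160 - 158*(2 - 10*12)) = -142 - (3160 - 158*(2 - 120)) = -142 - (3160 - 158*(-118)) = -142 - (3160 + 18644) = -142 - 1*21804 = -142 - 21804 = -21946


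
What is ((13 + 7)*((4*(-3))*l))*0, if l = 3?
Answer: 0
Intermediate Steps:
((13 + 7)*((4*(-3))*l))*0 = ((13 + 7)*((4*(-3))*3))*0 = (20*(-12*3))*0 = (20*(-36))*0 = -720*0 = 0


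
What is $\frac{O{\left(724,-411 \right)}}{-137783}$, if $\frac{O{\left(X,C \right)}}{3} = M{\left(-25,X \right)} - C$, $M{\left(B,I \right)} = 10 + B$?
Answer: $- \frac{1188}{137783} \approx -0.0086223$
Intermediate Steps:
$O{\left(X,C \right)} = -45 - 3 C$ ($O{\left(X,C \right)} = 3 \left(\left(10 - 25\right) - C\right) = 3 \left(-15 - C\right) = -45 - 3 C$)
$\frac{O{\left(724,-411 \right)}}{-137783} = \frac{-45 - -1233}{-137783} = \left(-45 + 1233\right) \left(- \frac{1}{137783}\right) = 1188 \left(- \frac{1}{137783}\right) = - \frac{1188}{137783}$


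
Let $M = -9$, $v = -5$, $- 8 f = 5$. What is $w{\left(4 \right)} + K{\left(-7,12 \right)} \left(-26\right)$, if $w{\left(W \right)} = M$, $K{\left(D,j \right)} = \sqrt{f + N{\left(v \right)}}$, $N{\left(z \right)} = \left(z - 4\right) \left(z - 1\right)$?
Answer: $-9 - \frac{13 \sqrt{854}}{2} \approx -198.95$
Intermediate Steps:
$f = - \frac{5}{8}$ ($f = \left(- \frac{1}{8}\right) 5 = - \frac{5}{8} \approx -0.625$)
$N{\left(z \right)} = \left(-1 + z\right) \left(-4 + z\right)$ ($N{\left(z \right)} = \left(-4 + z\right) \left(-1 + z\right) = \left(-1 + z\right) \left(-4 + z\right)$)
$K{\left(D,j \right)} = \frac{\sqrt{854}}{4}$ ($K{\left(D,j \right)} = \sqrt{- \frac{5}{8} + \left(4 + \left(-5\right)^{2} - -25\right)} = \sqrt{- \frac{5}{8} + \left(4 + 25 + 25\right)} = \sqrt{- \frac{5}{8} + 54} = \sqrt{\frac{427}{8}} = \frac{\sqrt{854}}{4}$)
$w{\left(W \right)} = -9$
$w{\left(4 \right)} + K{\left(-7,12 \right)} \left(-26\right) = -9 + \frac{\sqrt{854}}{4} \left(-26\right) = -9 - \frac{13 \sqrt{854}}{2}$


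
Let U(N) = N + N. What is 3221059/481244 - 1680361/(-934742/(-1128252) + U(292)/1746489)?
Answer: -265575008323043192562133/130992653324961244 ≈ -2.0274e+6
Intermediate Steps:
U(N) = 2*N
3221059/481244 - 1680361/(-934742/(-1128252) + U(292)/1746489) = 3221059/481244 - 1680361/(-934742/(-1128252) + (2*292)/1746489) = 3221059*(1/481244) - 1680361/(-934742*(-1/1128252) + 584*(1/1746489)) = 3221059/481244 - 1680361/(467371/564126 + 584/1746489) = 3221059/481244 - 1680361/272195920001/328413284538 = 3221059/481244 - 1680361*328413284538/272195920001 = 3221059/481244 - 551852875219558218/272195920001 = -265575008323043192562133/130992653324961244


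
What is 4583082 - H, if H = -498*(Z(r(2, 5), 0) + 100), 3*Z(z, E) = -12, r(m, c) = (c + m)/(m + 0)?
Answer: 4630890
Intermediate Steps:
r(m, c) = (c + m)/m
Z(z, E) = -4 (Z(z, E) = (1/3)*(-12) = -4)
H = -47808 (H = -498*(-4 + 100) = -498*96 = -47808)
4583082 - H = 4583082 - 1*(-47808) = 4583082 + 47808 = 4630890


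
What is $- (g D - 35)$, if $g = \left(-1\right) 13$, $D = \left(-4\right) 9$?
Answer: $-433$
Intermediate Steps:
$D = -36$
$g = -13$
$- (g D - 35) = - (\left(-13\right) \left(-36\right) - 35) = - (468 - 35) = \left(-1\right) 433 = -433$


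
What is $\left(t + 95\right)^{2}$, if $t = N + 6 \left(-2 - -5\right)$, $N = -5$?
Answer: $11664$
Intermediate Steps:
$t = 13$ ($t = -5 + 6 \left(-2 - -5\right) = -5 + 6 \left(-2 + 5\right) = -5 + 6 \cdot 3 = -5 + 18 = 13$)
$\left(t + 95\right)^{2} = \left(13 + 95\right)^{2} = 108^{2} = 11664$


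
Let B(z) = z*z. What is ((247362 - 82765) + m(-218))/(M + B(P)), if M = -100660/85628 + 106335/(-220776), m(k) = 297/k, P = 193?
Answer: 28263844397816228/6395996373972449 ≈ 4.4190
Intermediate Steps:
M = -2610713795/1575383944 (M = -100660*1/85628 + 106335*(-1/220776) = -25165/21407 - 35445/73592 = -2610713795/1575383944 ≈ -1.6572)
B(z) = z²
((247362 - 82765) + m(-218))/(M + B(P)) = ((247362 - 82765) + 297/(-218))/(-2610713795/1575383944 + 193²) = (164597 + 297*(-1/218))/(-2610713795/1575383944 + 37249) = (164597 - 297/218)/(58678865816261/1575383944) = (35881849/218)*(1575383944/58678865816261) = 28263844397816228/6395996373972449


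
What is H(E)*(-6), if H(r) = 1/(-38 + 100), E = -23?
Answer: -3/31 ≈ -0.096774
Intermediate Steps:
H(r) = 1/62
H(E)*(-6) = (1/62)*(-6) = -3/31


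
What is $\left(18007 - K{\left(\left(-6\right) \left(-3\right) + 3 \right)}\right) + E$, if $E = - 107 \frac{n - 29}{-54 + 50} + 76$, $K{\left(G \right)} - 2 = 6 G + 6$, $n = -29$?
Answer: $\frac{32795}{2} \approx 16398.0$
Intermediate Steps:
$K{\left(G \right)} = 8 + 6 G$ ($K{\left(G \right)} = 2 + \left(6 G + 6\right) = 2 + \left(6 + 6 G\right) = 8 + 6 G$)
$E = - \frac{2951}{2}$ ($E = - 107 \frac{-29 - 29}{-54 + 50} + 76 = - 107 \left(- \frac{58}{-4}\right) + 76 = - 107 \left(\left(-58\right) \left(- \frac{1}{4}\right)\right) + 76 = \left(-107\right) \frac{29}{2} + 76 = - \frac{3103}{2} + 76 = - \frac{2951}{2} \approx -1475.5$)
$\left(18007 - K{\left(\left(-6\right) \left(-3\right) + 3 \right)}\right) + E = \left(18007 - \left(8 + 6 \left(\left(-6\right) \left(-3\right) + 3\right)\right)\right) - \frac{2951}{2} = \left(18007 - \left(8 + 6 \left(18 + 3\right)\right)\right) - \frac{2951}{2} = \left(18007 - \left(8 + 6 \cdot 21\right)\right) - \frac{2951}{2} = \left(18007 - \left(8 + 126\right)\right) - \frac{2951}{2} = \left(18007 - 134\right) - \frac{2951}{2} = 17873 - \frac{2951}{2} = \frac{32795}{2}$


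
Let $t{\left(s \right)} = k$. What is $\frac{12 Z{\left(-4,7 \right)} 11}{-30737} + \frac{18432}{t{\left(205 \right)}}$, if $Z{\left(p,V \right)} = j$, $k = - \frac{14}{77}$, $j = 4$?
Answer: $- \frac{3115994640}{30737} \approx -1.0138 \cdot 10^{5}$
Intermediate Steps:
$k = - \frac{2}{11}$ ($k = \left(-14\right) \frac{1}{77} = - \frac{2}{11} \approx -0.18182$)
$Z{\left(p,V \right)} = 4$
$t{\left(s \right)} = - \frac{2}{11}$
$\frac{12 Z{\left(-4,7 \right)} 11}{-30737} + \frac{18432}{t{\left(205 \right)}} = \frac{12 \cdot 4 \cdot 11}{-30737} + \frac{18432}{- \frac{2}{11}} = 48 \cdot 11 \left(- \frac{1}{30737}\right) + 18432 \left(- \frac{11}{2}\right) = 528 \left(- \frac{1}{30737}\right) - 101376 = - \frac{528}{30737} - 101376 = - \frac{3115994640}{30737}$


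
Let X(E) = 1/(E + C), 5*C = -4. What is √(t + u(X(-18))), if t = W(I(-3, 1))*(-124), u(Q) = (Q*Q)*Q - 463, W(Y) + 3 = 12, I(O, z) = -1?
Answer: I*√123280272534/8836 ≈ 39.737*I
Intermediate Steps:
C = -⅘ (C = (⅕)*(-4) = -⅘ ≈ -0.80000)
W(Y) = 9 (W(Y) = -3 + 12 = 9)
X(E) = 1/(-⅘ + E) (X(E) = 1/(E - ⅘) = 1/(-⅘ + E))
u(Q) = -463 + Q³ (u(Q) = Q²*Q - 463 = Q³ - 463 = -463 + Q³)
t = -1116 (t = 9*(-124) = -1116)
√(t + u(X(-18))) = √(-1116 + (-463 + (5/(-4 + 5*(-18)))³)) = √(-1116 + (-463 + (5/(-4 - 90))³)) = √(-1116 + (-463 + (5/(-94))³)) = √(-1116 + (-463 + (5*(-1/94))³)) = √(-1116 + (-463 + (-5/94)³)) = √(-1116 + (-463 - 125/830584)) = √(-1116 - 384560517/830584) = √(-1311492261/830584) = I*√123280272534/8836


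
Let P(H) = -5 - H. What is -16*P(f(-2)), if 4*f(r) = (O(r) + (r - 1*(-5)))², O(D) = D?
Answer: 84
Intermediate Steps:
f(r) = (5 + 2*r)²/4 (f(r) = (r + (r - 1*(-5)))²/4 = (r + (r + 5))²/4 = (r + (5 + r))²/4 = (5 + 2*r)²/4)
-16*P(f(-2)) = -16*(-5 - (5 + 2*(-2))²/4) = -16*(-5 - (5 - 4)²/4) = -16*(-5 - 1²/4) = -16*(-5 - 1/4) = -16*(-5 - 1*¼) = -16*(-5 - ¼) = -16*(-21/4) = 84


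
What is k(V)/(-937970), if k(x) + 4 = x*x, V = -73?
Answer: -1065/187594 ≈ -0.0056772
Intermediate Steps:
k(x) = -4 + x² (k(x) = -4 + x*x = -4 + x²)
k(V)/(-937970) = (-4 + (-73)²)/(-937970) = (-4 + 5329)*(-1/937970) = 5325*(-1/937970) = -1065/187594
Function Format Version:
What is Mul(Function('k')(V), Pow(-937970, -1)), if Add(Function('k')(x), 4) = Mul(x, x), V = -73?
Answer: Rational(-1065, 187594) ≈ -0.0056772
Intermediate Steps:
Function('k')(x) = Add(-4, Pow(x, 2)) (Function('k')(x) = Add(-4, Mul(x, x)) = Add(-4, Pow(x, 2)))
Mul(Function('k')(V), Pow(-937970, -1)) = Mul(Add(-4, Pow(-73, 2)), Pow(-937970, -1)) = Mul(Add(-4, 5329), Rational(-1, 937970)) = Mul(5325, Rational(-1, 937970)) = Rational(-1065, 187594)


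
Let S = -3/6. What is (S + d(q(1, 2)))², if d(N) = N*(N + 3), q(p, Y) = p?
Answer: 49/4 ≈ 12.250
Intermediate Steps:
S = -½ (S = -3*⅙ = -½ ≈ -0.50000)
d(N) = N*(3 + N)
(S + d(q(1, 2)))² = (-½ + 1*(3 + 1))² = (-½ + 1*4)² = (-½ + 4)² = (7/2)² = 49/4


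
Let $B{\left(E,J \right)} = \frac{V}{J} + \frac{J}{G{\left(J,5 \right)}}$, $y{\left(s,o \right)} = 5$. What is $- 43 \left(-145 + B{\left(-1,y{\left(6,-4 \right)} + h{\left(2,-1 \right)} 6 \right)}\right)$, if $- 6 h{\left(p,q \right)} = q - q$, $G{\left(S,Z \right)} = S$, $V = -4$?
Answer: $\frac{31132}{5} \approx 6226.4$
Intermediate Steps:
$h{\left(p,q \right)} = 0$ ($h{\left(p,q \right)} = - \frac{q - q}{6} = \left(- \frac{1}{6}\right) 0 = 0$)
$B{\left(E,J \right)} = 1 - \frac{4}{J}$ ($B{\left(E,J \right)} = - \frac{4}{J} + \frac{J}{J} = - \frac{4}{J} + 1 = 1 - \frac{4}{J}$)
$- 43 \left(-145 + B{\left(-1,y{\left(6,-4 \right)} + h{\left(2,-1 \right)} 6 \right)}\right) = - 43 \left(-145 + \frac{-4 + \left(5 + 0 \cdot 6\right)}{5 + 0 \cdot 6}\right) = - 43 \left(-145 + \frac{-4 + \left(5 + 0\right)}{5 + 0}\right) = - 43 \left(-145 + \frac{-4 + 5}{5}\right) = - 43 \left(-145 + \frac{1}{5} \cdot 1\right) = - 43 \left(-145 + \frac{1}{5}\right) = \left(-43\right) \left(- \frac{724}{5}\right) = \frac{31132}{5}$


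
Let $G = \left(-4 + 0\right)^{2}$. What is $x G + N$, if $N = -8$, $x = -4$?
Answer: $-72$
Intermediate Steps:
$G = 16$ ($G = \left(-4\right)^{2} = 16$)
$x G + N = \left(-4\right) 16 - 8 = -64 - 8 = -72$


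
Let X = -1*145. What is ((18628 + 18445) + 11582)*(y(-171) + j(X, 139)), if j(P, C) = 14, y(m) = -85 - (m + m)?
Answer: 13185505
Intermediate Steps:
y(m) = -85 - 2*m
X = -145
((18628 + 18445) + 11582)*(y(-171) + j(X, 139)) = ((18628 + 18445) + 11582)*((-85 - 2*(-171)) + 14) = (37073 + 11582)*((-85 + 342) + 14) = 48655*(257 + 14) = 48655*271 = 13185505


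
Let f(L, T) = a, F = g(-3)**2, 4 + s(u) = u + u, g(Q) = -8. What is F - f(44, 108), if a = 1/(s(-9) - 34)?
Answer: 3585/56 ≈ 64.018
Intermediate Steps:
s(u) = -4 + 2*u (s(u) = -4 + (u + u) = -4 + 2*u)
F = 64 (F = (-8)**2 = 64)
a = -1/56 (a = 1/((-4 + 2*(-9)) - 34) = 1/((-4 - 18) - 34) = 1/(-22 - 34) = 1/(-56) = -1/56 ≈ -0.017857)
f(L, T) = -1/56
F - f(44, 108) = 64 - 1*(-1/56) = 64 + 1/56 = 3585/56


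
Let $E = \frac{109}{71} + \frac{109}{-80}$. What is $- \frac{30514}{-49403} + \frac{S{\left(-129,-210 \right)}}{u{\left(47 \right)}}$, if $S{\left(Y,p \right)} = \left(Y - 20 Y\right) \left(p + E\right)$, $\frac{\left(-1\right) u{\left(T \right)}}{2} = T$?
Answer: $\frac{144329784908587}{26377249760} \approx 5471.8$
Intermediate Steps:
$u{\left(T \right)} = - 2 T$
$E = \frac{981}{5680}$ ($E = 109 \cdot \frac{1}{71} + 109 \left(- \frac{1}{80}\right) = \frac{109}{71} - \frac{109}{80} = \frac{981}{5680} \approx 0.17271$)
$S{\left(Y,p \right)} = - 19 Y \left(\frac{981}{5680} + p\right)$ ($S{\left(Y,p \right)} = \left(Y - 20 Y\right) \left(p + \frac{981}{5680}\right) = - 19 Y \left(\frac{981}{5680} + p\right)$)
$- \frac{30514}{-49403} + \frac{S{\left(-129,-210 \right)}}{u{\left(47 \right)}} = - \frac{30514}{-49403} + \frac{\left(- \frac{19}{5680}\right) \left(-129\right) \left(981 + 5680 \left(-210\right)\right)}{\left(-2\right) 47} = \left(-30514\right) \left(- \frac{1}{49403}\right) + \frac{\left(- \frac{19}{5680}\right) \left(-129\right) \left(981 - 1192800\right)}{-94} = \frac{30514}{49403} + \left(- \frac{19}{5680}\right) \left(-129\right) \left(-1191819\right) \left(- \frac{1}{94}\right) = \frac{30514}{49403} - - \frac{2921148369}{533920} = \frac{30514}{49403} + \frac{2921148369}{533920} = \frac{144329784908587}{26377249760}$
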